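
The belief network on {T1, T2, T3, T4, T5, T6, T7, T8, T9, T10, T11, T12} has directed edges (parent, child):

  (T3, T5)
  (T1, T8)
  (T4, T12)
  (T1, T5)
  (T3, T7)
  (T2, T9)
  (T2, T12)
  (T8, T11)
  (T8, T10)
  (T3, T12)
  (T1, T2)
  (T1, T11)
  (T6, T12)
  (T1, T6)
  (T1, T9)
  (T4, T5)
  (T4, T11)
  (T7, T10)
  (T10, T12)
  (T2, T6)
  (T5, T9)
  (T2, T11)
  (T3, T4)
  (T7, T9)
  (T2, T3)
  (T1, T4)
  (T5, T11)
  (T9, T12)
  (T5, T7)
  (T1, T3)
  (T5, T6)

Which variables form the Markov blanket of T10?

By definition, MB(T10) is built from T10's parents, T10's children, and the co-parents of T10.
T10's parents: T7, T8.
T10 has child T12.
Other parents of T10's children:
  T12: T2, T3, T4, T6, T9
Taking the union gives {T2, T3, T4, T6, T7, T8, T9, T12}.

{T2, T3, T4, T6, T7, T8, T9, T12}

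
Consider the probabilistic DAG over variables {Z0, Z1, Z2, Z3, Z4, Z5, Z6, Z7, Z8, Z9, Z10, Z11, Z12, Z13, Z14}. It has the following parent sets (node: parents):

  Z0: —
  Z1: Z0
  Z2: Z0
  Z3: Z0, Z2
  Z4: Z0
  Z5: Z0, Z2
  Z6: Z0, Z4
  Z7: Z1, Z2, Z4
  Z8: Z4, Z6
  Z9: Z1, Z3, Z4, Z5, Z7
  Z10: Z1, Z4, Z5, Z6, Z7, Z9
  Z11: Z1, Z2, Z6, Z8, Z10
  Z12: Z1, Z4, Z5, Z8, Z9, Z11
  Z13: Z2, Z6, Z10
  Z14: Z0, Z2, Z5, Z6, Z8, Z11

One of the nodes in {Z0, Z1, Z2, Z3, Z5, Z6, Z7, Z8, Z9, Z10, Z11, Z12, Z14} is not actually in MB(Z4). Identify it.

Z14

Z4's parents: Z0.
Z4 has children Z6, Z7, Z8, Z9, Z10, Z12.
Other parents of Z4's children:
  parents(Z6) \ {Z4} = {Z0}.
  Z7's other parents are Z1, Z2.
  Z8 also has parent Z6.
  parents(Z9) \ {Z4} = {Z1, Z3, Z5, Z7}.
  Z10's other parents are Z1, Z5, Z6, Z7, Z9.
  Z12 also has parents Z1, Z5, Z8, Z9, Z11.
MB(Z4) = {Z0, Z1, Z2, Z3, Z5, Z6, Z7, Z8, Z9, Z10, Z11, Z12}.
Z14 is neither a parent, child, nor co-parent of Z4, so it does not belong.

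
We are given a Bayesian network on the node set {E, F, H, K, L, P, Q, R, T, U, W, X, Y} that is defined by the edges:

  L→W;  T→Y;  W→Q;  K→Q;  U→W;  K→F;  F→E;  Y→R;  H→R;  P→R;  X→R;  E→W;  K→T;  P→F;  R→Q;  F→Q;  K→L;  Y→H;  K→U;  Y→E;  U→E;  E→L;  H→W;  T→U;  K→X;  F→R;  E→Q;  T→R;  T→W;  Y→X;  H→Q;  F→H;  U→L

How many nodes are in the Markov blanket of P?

A node's Markov blanket = Pa ∪ Ch ∪ (parents of Ch other than the node itself).
P's parents: none.
Ch(P) = {F, R}.
Parents of each child, excluding P:
  F: K
  R: F, H, T, X, Y
MB(P) = {F, H, K, R, T, X, Y}, which has 7 nodes.

7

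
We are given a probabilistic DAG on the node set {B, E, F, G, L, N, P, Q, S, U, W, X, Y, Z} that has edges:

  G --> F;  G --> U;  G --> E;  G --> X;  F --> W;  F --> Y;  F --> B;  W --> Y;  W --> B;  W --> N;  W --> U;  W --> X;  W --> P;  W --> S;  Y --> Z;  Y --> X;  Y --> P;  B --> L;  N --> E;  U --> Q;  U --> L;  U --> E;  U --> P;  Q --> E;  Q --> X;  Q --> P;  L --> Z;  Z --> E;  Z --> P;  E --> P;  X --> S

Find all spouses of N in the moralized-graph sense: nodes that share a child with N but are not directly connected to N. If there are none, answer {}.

Children of N: E.
  E also has parents G, Q, U, Z.
Excluding nodes already adjacent to N (E, W), the co-parent-only contribution is {G, Q, U, Z}.

{G, Q, U, Z}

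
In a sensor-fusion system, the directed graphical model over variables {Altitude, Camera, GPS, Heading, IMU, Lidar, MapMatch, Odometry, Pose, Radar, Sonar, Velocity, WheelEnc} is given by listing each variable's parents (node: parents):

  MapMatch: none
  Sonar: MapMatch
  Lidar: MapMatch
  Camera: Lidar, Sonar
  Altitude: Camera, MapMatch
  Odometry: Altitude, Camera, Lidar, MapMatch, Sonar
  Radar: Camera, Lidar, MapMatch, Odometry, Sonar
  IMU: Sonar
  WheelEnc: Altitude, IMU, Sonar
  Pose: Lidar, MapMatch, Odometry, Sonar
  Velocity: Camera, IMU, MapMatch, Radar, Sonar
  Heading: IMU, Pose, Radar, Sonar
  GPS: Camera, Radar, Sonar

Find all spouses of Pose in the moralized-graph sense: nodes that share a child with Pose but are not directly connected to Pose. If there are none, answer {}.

Children of Pose: Heading.
  Heading also has parents IMU, Radar, Sonar.
Excluding nodes already adjacent to Pose (Heading, Lidar, MapMatch, Odometry, Sonar), the co-parent-only contribution is {IMU, Radar}.

{IMU, Radar}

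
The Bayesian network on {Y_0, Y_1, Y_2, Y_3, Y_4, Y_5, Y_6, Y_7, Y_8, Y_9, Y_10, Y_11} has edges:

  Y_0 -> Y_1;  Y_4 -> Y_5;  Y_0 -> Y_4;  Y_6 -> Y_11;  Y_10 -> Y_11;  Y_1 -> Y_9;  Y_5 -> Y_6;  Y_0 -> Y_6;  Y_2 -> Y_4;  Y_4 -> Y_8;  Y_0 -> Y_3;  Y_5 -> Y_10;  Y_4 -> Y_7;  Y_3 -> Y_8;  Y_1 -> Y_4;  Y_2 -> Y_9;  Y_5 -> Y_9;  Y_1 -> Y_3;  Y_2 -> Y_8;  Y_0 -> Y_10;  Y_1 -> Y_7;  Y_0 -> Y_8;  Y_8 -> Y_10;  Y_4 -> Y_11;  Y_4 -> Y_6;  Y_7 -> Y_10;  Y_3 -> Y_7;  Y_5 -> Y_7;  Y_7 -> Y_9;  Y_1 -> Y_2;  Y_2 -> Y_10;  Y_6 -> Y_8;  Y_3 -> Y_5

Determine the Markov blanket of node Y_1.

{Y_0, Y_2, Y_3, Y_4, Y_5, Y_7, Y_9}

Parents of Y_1: Y_0.
Children of Y_1: Y_2, Y_3, Y_4, Y_7, Y_9.
Other parents of Y_1's children:
  Y_2: no additional parents.
  parents(Y_3) \ {Y_1} = {Y_0}.
  Y_4 also has parents Y_0, Y_2.
  Y_7 also has parents Y_3, Y_4, Y_5.
  parents(Y_9) \ {Y_1} = {Y_2, Y_5, Y_7}.
Union: {Y_0} ∪ {Y_2, Y_3, Y_4, Y_7, Y_9} ∪ {Y_0, Y_2, Y_3, Y_4, Y_5, Y_7} = {Y_0, Y_2, Y_3, Y_4, Y_5, Y_7, Y_9}.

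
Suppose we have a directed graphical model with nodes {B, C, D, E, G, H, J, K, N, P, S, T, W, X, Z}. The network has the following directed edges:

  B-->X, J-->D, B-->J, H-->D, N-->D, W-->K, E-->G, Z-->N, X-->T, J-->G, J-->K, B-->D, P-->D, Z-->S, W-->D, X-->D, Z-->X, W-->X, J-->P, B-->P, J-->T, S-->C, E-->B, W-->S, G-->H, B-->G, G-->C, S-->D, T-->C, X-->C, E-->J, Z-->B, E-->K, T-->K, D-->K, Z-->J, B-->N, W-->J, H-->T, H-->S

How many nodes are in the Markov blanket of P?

The Markov blanket of a node is its parents, its children, and the other parents of its children.
P's children: D.
Pa(P) = {B, J}.
Parents of each child, excluding P:
  D's other parents are B, H, J, N, S, W, X.
MB(P) = {B, D, H, J, N, S, W, X}, which has 8 nodes.

8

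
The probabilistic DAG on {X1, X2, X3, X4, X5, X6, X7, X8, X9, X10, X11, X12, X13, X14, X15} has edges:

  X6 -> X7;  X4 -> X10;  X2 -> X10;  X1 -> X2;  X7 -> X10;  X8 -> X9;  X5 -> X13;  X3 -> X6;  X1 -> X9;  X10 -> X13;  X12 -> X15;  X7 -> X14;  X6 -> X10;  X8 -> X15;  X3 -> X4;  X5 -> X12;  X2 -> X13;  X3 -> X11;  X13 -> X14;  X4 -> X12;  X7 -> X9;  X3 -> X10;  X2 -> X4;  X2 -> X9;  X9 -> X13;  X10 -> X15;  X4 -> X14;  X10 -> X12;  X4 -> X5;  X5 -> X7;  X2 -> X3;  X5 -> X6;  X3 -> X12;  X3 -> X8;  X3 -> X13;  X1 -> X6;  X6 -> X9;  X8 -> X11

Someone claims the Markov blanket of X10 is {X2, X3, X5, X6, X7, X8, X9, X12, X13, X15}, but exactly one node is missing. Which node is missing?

The Markov blanket of a node is its parents, its children, and the other parents of its children.
X10's parents: X2, X3, X4, X6, X7.
Ch(X10) = {X12, X13, X15}.
Parents of each child, excluding X10:
  X12's other parents are X3, X4, X5.
  X13 also has parents X2, X3, X5, X9.
  parents(X15) \ {X10} = {X8, X12}.
MB(X10) = {X2, X3, X4, X5, X6, X7, X8, X9, X12, X13, X15}.
Comparing with the claimed set, X4 is missing.

X4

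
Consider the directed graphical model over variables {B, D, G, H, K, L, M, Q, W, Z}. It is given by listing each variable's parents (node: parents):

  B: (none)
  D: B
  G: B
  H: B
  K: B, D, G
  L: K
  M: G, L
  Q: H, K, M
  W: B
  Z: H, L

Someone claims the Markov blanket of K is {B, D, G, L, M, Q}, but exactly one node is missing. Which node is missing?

The Markov blanket of a node is its parents, its children, and the other parents of its children.
K has children L, Q.
K's parents: B, D, G.
For each child, the remaining parents (spouses of K):
  L: no additional parents.
  parents(Q) \ {K} = {H, M}.
MB(K) = {B, D, G, H, L, M, Q}.
Comparing with the claimed set, H is missing.

H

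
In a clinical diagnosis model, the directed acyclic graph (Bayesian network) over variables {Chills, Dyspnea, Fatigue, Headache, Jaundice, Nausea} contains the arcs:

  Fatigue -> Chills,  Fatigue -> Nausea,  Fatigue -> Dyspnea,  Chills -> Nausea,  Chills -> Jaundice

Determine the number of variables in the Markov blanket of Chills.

The Markov blanket of a node is its parents, its children, and the other parents of its children.
Chills has children Jaundice, Nausea.
Chills has parent Fatigue.
Co-parents of Chills (other parents of its children):
  parents(Nausea) \ {Chills} = {Fatigue}.
  Jaundice has no other parent.
MB(Chills) = {Fatigue, Jaundice, Nausea}, which has 3 nodes.

3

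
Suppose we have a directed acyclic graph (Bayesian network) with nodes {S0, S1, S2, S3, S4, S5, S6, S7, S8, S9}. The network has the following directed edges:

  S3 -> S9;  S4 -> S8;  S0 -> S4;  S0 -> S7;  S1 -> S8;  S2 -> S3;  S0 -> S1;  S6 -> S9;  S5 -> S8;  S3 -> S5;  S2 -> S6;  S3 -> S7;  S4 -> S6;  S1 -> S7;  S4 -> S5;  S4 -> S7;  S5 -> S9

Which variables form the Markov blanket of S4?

Parents of S4: S0.
S4's children: S5, S6, S7, S8.
For each child, the remaining parents (spouses of S4):
  S5's other parent is S3.
  S6's other parent is S2.
  parents(S7) \ {S4} = {S0, S1, S3}.
  parents(S8) \ {S4} = {S1, S5}.
Union: {S0} ∪ {S5, S6, S7, S8} ∪ {S0, S1, S2, S3, S5} = {S0, S1, S2, S3, S5, S6, S7, S8}.

{S0, S1, S2, S3, S5, S6, S7, S8}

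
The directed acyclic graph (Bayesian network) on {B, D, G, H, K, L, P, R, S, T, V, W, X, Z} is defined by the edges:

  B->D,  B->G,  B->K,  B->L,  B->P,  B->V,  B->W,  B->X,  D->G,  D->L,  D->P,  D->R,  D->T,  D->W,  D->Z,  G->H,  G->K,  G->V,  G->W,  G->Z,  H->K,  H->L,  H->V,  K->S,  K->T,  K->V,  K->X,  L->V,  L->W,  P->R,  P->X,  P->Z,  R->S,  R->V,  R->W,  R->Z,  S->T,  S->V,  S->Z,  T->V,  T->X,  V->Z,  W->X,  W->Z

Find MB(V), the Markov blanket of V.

{B, D, G, H, K, L, P, R, S, T, W, Z}

V's children: Z.
Parents of V: B, G, H, K, L, R, S, T.
Other parents of V's children:
  Z's other parents are D, G, P, R, S, W.
So the Markov blanket of V is {B, D, G, H, K, L, P, R, S, T, W, Z}.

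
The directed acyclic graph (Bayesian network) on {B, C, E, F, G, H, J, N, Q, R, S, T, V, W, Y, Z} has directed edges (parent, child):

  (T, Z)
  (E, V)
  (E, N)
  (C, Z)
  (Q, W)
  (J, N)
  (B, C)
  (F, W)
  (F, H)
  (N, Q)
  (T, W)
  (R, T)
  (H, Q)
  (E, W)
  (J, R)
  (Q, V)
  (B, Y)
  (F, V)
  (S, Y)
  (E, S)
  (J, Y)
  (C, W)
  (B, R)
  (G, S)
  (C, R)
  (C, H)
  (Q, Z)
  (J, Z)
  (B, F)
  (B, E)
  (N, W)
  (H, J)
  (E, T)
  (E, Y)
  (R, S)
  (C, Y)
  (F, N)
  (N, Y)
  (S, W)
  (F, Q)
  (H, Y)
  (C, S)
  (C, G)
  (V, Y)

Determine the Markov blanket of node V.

A node's Markov blanket = Pa ∪ Ch ∪ (parents of Ch other than the node itself).
Pa(V) = {E, F, Q}.
V has child Y.
Parents of each child, excluding V:
  parents(Y) \ {V} = {B, C, E, H, J, N, S}.
MB(V) = {B, C, E, F, H, J, N, Q, S, Y}.

{B, C, E, F, H, J, N, Q, S, Y}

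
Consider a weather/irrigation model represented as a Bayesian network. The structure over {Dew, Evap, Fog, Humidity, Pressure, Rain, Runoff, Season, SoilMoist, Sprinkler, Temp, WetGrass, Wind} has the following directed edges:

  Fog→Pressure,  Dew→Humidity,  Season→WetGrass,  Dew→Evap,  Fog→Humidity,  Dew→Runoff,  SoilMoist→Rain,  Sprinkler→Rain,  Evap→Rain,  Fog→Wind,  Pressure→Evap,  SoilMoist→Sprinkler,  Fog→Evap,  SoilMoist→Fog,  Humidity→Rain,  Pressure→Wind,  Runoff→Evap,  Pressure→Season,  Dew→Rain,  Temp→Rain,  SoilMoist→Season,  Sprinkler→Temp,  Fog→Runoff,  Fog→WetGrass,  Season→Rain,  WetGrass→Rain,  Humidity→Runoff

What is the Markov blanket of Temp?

Recall MB(v) = parents ∪ children ∪ spouses, where spouses are the other parents of v's children.
Temp's parents: Sprinkler.
Temp's children: Rain.
Parents of each child, excluding Temp:
  parents(Rain) \ {Temp} = {Dew, Evap, Humidity, Season, SoilMoist, Sprinkler, WetGrass}.
Union: {Sprinkler} ∪ {Rain} ∪ {Dew, Evap, Humidity, Season, SoilMoist, Sprinkler, WetGrass} = {Dew, Evap, Humidity, Rain, Season, SoilMoist, Sprinkler, WetGrass}.

{Dew, Evap, Humidity, Rain, Season, SoilMoist, Sprinkler, WetGrass}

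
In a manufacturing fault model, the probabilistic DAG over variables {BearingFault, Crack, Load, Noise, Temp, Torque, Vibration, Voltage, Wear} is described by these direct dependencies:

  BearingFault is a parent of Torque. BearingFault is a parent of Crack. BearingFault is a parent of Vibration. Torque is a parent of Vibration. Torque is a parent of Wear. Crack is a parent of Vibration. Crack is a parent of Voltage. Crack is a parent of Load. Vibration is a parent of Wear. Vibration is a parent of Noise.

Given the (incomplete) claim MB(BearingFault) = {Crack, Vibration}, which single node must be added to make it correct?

A node's Markov blanket = Pa ∪ Ch ∪ (parents of Ch other than the node itself).
BearingFault's parents: none.
BearingFault's children: Crack, Torque, Vibration.
Co-parents of BearingFault (other parents of its children):
  Torque has no other parent.
  Crack has no other parent.
  Vibration also has parents Crack, Torque.
MB(BearingFault) = {Crack, Torque, Vibration}.
Comparing with the claimed set, Torque is missing.

Torque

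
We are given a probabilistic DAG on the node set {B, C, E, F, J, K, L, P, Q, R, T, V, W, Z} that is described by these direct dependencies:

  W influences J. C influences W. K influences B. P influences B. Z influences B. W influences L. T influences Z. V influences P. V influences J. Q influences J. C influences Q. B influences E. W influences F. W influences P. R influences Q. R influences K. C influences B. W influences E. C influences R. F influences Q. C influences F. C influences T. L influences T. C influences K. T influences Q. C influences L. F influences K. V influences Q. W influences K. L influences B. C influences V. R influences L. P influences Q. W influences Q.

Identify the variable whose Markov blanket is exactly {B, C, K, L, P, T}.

Z

The target node must have every member of {B, C, K, L, P, T} as a parent, child, or co-parent, and no others.
Parents of Z: T; children: B; co-parents: C, K, L, P.
These exactly cover the given set, so the node is Z.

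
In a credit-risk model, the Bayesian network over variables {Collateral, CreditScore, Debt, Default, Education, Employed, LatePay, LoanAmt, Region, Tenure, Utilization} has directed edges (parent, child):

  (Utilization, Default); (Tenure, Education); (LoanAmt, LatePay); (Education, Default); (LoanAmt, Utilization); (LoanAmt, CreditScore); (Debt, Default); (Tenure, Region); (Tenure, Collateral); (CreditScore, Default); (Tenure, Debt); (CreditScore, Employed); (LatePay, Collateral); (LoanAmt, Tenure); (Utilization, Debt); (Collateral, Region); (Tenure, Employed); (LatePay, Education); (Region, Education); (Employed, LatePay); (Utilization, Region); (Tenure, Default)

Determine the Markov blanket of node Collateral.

The Markov blanket of a node is its parents, its children, and the other parents of its children.
Pa(Collateral) = {LatePay, Tenure}.
Collateral's children: Region.
Co-parents of Collateral (other parents of its children):
  parents(Region) \ {Collateral} = {Tenure, Utilization}.
Union: {LatePay, Tenure} ∪ {Region} ∪ {Tenure, Utilization} = {LatePay, Region, Tenure, Utilization}.

{LatePay, Region, Tenure, Utilization}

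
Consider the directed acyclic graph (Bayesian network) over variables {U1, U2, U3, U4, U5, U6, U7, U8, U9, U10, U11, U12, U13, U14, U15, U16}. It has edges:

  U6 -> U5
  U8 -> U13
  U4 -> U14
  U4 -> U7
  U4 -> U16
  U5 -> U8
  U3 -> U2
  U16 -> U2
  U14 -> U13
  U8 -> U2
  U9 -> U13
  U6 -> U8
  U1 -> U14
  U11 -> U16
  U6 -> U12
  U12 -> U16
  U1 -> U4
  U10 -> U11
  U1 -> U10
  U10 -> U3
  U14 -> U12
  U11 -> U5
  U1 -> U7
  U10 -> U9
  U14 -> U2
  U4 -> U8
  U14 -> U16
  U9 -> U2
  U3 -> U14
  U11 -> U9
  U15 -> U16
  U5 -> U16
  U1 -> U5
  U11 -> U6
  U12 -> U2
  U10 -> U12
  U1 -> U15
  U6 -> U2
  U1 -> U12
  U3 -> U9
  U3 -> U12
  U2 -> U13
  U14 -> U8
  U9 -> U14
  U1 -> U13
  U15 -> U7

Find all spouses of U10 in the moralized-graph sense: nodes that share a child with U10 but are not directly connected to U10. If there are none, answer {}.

{U6, U14}

Children of U10: U3, U9, U11, U12.
  U11 has no other parent.
  U3 has no other parent.
  U9's other parents are U3, U11.
  U12 also has parents U1, U3, U6, U14.
Excluding nodes already adjacent to U10 (U1, U3, U9, U11, U12), the co-parent-only contribution is {U6, U14}.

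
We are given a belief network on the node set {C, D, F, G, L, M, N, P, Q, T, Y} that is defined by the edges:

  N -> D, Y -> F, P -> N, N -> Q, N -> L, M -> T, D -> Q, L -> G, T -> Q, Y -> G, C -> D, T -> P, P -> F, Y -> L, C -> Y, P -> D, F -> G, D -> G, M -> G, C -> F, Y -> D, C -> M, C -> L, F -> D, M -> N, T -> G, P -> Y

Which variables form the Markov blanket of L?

Recall MB(v) = parents ∪ children ∪ spouses, where spouses are the other parents of v's children.
Parents of L: C, N, Y.
Children of L: G.
Co-parents of L (other parents of its children):
  G: D, F, M, T, Y
So the Markov blanket of L is {C, D, F, G, M, N, T, Y}.

{C, D, F, G, M, N, T, Y}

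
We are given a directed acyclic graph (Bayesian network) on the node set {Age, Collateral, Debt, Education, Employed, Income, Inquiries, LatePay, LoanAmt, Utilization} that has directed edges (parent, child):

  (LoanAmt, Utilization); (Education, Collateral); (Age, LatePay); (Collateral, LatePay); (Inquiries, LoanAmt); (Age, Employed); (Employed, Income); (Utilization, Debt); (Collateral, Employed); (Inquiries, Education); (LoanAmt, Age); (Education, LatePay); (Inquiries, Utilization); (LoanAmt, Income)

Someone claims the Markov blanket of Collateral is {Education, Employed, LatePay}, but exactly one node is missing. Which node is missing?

Age

Ch(Collateral) = {Employed, LatePay}.
Pa(Collateral) = {Education}.
Other parents of Collateral's children:
  LatePay: Age, Education
  Employed: Age
MB(Collateral) = {Age, Education, Employed, LatePay}.
Comparing with the claimed set, Age is missing.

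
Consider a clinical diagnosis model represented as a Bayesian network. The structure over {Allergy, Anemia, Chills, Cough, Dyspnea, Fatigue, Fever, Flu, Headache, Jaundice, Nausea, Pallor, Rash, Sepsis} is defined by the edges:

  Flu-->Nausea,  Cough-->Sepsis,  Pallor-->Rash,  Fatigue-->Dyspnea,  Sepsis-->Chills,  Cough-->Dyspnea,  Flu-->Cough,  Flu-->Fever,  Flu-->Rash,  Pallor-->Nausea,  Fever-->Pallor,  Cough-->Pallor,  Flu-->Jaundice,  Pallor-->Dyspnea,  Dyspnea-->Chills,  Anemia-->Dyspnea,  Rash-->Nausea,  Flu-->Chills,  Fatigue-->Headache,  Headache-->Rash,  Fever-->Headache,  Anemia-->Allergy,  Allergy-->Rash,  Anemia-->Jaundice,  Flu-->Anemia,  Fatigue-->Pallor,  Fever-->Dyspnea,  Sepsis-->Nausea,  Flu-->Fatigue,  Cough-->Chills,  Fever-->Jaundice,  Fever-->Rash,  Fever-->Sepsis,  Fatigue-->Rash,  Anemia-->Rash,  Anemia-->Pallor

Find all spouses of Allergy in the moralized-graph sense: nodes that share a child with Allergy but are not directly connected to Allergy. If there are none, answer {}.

{Fatigue, Fever, Flu, Headache, Pallor}

Children of Allergy: Rash.
  Rash: Anemia, Fatigue, Fever, Flu, Headache, Pallor
Excluding nodes already adjacent to Allergy (Anemia, Rash), the co-parent-only contribution is {Fatigue, Fever, Flu, Headache, Pallor}.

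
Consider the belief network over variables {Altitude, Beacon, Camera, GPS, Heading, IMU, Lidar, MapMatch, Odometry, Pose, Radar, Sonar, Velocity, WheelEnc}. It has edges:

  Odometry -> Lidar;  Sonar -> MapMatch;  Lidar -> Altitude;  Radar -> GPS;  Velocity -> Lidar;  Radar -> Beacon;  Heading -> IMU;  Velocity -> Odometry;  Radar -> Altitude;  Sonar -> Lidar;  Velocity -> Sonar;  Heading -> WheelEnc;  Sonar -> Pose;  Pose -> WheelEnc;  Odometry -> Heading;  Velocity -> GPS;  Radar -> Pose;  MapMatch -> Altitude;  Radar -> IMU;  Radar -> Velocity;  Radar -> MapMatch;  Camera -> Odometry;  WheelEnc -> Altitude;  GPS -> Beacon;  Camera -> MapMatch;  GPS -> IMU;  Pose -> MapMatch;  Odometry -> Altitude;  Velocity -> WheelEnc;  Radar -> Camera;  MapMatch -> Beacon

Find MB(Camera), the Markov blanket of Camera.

A node's Markov blanket = Pa ∪ Ch ∪ (parents of Ch other than the node itself).
Camera's parents: Radar.
Children of Camera: MapMatch, Odometry.
Parents of each child, excluding Camera:
  Odometry also has parent Velocity.
  parents(MapMatch) \ {Camera} = {Pose, Radar, Sonar}.
So the Markov blanket of Camera is {MapMatch, Odometry, Pose, Radar, Sonar, Velocity}.

{MapMatch, Odometry, Pose, Radar, Sonar, Velocity}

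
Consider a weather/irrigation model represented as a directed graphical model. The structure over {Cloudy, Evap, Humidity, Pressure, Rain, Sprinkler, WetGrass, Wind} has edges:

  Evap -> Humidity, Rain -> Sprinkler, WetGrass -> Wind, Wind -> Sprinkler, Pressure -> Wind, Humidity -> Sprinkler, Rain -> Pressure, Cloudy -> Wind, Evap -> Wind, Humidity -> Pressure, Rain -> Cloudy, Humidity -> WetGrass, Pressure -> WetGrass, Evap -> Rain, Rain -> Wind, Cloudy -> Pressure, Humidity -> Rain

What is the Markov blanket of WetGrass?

{Cloudy, Evap, Humidity, Pressure, Rain, Wind}

Pa(WetGrass) = {Humidity, Pressure}.
WetGrass's children: Wind.
Co-parents of WetGrass (other parents of its children):
  Wind also has parents Cloudy, Evap, Pressure, Rain.
MB(WetGrass) = {Cloudy, Evap, Humidity, Pressure, Rain, Wind}.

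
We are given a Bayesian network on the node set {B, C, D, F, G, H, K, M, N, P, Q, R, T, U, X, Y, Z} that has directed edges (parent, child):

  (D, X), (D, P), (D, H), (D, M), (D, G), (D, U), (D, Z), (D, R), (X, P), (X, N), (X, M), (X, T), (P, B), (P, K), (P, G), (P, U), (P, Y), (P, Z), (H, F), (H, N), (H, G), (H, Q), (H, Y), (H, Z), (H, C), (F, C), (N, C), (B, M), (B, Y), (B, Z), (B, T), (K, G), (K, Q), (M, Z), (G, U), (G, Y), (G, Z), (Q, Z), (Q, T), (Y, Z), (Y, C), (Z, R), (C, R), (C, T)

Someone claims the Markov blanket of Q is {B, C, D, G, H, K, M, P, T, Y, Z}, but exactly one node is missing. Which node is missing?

By definition, MB(Q) is built from Q's parents, Q's children, and the co-parents of Q.
Q's parents: H, K.
Children of Q: T, Z.
For each child, the remaining parents (spouses of Q):
  Z: B, D, G, H, M, P, Y
  T: B, C, X
MB(Q) = {B, C, D, G, H, K, M, P, T, X, Y, Z}.
Comparing with the claimed set, X is missing.

X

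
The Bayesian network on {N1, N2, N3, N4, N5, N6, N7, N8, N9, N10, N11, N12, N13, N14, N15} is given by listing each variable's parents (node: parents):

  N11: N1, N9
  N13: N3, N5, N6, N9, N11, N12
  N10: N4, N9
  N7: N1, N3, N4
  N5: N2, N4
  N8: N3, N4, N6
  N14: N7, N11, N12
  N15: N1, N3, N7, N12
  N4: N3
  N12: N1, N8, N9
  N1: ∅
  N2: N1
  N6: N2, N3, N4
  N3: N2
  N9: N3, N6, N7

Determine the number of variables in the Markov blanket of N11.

9

The Markov blanket of a node is its parents, its children, and the other parents of its children.
N11's parents: N1, N9.
Children of N11: N13, N14.
For each child, the remaining parents (spouses of N11):
  N13's other parents are N3, N5, N6, N9, N12.
  parents(N14) \ {N11} = {N7, N12}.
MB(N11) = {N1, N3, N5, N6, N7, N9, N12, N13, N14}, which has 9 nodes.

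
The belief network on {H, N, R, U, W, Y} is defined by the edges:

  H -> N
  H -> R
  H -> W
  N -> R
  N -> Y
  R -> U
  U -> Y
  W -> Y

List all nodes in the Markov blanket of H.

A node's Markov blanket = Pa ∪ Ch ∪ (parents of Ch other than the node itself).
Ch(H) = {N, R, W}.
Parents of H: none.
For each child, the remaining parents (spouses of H):
  N: no additional parents.
  R also has parent N.
  W: no additional parents.
Taking the union gives {N, R, W}.

{N, R, W}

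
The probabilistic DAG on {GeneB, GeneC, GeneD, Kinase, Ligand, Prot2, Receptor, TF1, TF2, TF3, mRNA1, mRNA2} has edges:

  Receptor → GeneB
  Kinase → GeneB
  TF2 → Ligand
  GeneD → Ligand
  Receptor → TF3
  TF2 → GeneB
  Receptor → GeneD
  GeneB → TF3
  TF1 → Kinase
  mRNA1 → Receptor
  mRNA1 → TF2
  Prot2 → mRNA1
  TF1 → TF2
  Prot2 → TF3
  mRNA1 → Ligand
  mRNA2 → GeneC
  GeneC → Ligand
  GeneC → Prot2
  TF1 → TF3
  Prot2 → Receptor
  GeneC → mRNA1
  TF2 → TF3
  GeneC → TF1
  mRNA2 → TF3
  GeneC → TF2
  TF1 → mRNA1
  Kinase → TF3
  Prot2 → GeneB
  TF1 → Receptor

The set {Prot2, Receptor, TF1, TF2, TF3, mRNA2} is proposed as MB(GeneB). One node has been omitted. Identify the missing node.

Recall MB(v) = parents ∪ children ∪ spouses, where spouses are the other parents of v's children.
Parents of GeneB: Kinase, Prot2, Receptor, TF2.
GeneB has child TF3.
Parents of each child, excluding GeneB:
  TF3: Kinase, Prot2, Receptor, TF1, TF2, mRNA2
MB(GeneB) = {Kinase, Prot2, Receptor, TF1, TF2, TF3, mRNA2}.
Comparing with the claimed set, Kinase is missing.

Kinase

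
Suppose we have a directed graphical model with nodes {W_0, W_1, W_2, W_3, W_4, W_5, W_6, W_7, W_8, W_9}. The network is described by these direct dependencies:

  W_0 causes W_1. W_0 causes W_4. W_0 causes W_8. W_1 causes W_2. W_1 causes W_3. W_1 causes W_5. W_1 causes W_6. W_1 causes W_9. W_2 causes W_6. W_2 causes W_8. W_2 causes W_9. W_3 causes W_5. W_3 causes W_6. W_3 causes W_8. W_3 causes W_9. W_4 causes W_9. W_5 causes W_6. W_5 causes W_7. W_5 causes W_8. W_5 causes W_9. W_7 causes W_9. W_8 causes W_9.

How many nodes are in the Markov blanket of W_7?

7

Ch(W_7) = {W_9}.
Parents of W_7: W_5.
For each child, the remaining parents (spouses of W_7):
  W_9: W_1, W_2, W_3, W_4, W_5, W_8
MB(W_7) = {W_1, W_2, W_3, W_4, W_5, W_8, W_9}, which has 7 nodes.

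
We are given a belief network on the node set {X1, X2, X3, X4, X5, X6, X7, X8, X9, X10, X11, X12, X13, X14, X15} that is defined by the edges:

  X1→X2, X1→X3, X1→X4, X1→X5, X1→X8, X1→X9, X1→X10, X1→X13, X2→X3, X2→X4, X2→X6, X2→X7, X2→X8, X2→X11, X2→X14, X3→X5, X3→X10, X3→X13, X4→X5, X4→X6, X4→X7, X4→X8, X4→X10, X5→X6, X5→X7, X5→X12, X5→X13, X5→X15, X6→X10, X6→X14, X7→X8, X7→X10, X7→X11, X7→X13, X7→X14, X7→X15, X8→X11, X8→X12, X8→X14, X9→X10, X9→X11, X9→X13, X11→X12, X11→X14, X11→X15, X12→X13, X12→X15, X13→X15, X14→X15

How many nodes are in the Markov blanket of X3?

Pa(X3) = {X1, X2}.
X3's children: X5, X10, X13.
For each child, the remaining parents (spouses of X3):
  X5's other parents are X1, X4.
  X10's other parents are X1, X4, X6, X7, X9.
  parents(X13) \ {X3} = {X1, X5, X7, X9, X12}.
MB(X3) = {X1, X2, X4, X5, X6, X7, X9, X10, X12, X13}, which has 10 nodes.

10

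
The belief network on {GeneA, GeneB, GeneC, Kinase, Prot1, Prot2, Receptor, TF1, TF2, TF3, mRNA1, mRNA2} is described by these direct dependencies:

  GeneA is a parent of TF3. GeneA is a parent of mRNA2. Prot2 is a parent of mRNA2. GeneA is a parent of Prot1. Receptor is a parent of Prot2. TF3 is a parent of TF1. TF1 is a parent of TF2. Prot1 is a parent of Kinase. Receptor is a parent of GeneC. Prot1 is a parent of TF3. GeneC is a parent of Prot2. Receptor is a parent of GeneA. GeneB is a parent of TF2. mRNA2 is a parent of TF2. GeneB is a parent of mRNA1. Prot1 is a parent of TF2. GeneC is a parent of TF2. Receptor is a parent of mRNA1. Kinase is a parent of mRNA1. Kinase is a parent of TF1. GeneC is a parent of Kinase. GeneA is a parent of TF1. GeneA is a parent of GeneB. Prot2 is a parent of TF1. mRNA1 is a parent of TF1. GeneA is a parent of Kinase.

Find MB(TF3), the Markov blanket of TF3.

{GeneA, Kinase, Prot1, Prot2, TF1, mRNA1}

By definition, MB(TF3) is built from TF3's parents, TF3's children, and the co-parents of TF3.
TF3's children: TF1.
Pa(TF3) = {GeneA, Prot1}.
Other parents of TF3's children:
  parents(TF1) \ {TF3} = {GeneA, Kinase, Prot2, mRNA1}.
MB(TF3) = {GeneA, Kinase, Prot1, Prot2, TF1, mRNA1}.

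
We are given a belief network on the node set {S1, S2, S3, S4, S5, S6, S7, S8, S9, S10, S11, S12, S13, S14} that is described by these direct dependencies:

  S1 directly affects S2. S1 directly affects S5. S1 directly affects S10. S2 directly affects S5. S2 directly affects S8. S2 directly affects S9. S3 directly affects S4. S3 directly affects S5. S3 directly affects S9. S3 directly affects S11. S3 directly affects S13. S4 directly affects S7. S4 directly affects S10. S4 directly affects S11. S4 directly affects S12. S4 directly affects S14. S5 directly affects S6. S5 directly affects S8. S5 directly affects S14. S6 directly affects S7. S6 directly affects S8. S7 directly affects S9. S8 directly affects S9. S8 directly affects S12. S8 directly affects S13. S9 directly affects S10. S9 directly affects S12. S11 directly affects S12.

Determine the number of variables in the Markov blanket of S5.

7

The Markov blanket of a node is its parents, its children, and the other parents of its children.
Parents of S5: S1, S2, S3.
S5's children: S6, S8, S14.
Co-parents of S5 (other parents of its children):
  S6 has no other parent.
  S8 also has parents S2, S6.
  S14 also has parent S4.
MB(S5) = {S1, S2, S3, S4, S6, S8, S14}, which has 7 nodes.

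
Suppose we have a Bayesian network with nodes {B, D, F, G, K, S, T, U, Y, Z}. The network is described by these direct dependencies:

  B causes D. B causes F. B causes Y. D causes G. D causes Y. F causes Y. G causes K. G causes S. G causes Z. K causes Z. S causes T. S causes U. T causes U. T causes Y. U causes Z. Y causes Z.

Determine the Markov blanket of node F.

By definition, MB(F) is built from F's parents, F's children, and the co-parents of F.
F's children: Y.
F has parent B.
Parents of each child, excluding F:
  Y also has parents B, D, T.
Union: {B} ∪ {Y} ∪ {B, D, T} = {B, D, T, Y}.

{B, D, T, Y}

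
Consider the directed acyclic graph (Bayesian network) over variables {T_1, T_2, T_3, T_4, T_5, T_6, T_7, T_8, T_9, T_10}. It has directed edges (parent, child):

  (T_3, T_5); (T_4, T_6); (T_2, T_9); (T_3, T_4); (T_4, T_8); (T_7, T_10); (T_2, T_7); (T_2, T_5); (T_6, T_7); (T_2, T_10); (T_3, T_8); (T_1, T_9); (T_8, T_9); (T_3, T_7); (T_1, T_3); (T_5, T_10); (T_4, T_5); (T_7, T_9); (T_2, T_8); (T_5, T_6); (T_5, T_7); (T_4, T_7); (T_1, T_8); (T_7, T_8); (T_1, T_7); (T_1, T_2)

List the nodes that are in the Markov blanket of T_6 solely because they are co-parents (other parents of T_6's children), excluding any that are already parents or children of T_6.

Children of T_6: T_7.
  T_7: T_1, T_2, T_3, T_4, T_5
Excluding nodes already adjacent to T_6 (T_4, T_5, T_7), the co-parent-only contribution is {T_1, T_2, T_3}.

{T_1, T_2, T_3}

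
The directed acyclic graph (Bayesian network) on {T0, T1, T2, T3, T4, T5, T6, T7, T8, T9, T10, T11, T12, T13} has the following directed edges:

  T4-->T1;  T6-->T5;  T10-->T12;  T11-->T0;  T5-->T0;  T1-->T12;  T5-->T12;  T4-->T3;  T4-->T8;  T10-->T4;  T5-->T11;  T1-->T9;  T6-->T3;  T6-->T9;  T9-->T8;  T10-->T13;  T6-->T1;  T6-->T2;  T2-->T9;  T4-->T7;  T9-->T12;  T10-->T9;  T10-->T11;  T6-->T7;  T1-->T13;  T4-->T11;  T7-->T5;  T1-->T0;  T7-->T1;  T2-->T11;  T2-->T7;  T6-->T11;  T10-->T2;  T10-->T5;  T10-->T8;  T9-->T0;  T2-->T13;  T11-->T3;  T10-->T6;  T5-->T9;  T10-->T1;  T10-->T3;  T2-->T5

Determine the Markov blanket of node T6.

{T1, T2, T3, T4, T5, T7, T9, T10, T11}

By definition, MB(T6) is built from T6's parents, T6's children, and the co-parents of T6.
T6 has children T1, T2, T3, T5, T7, T9, T11.
T6's parents: T10.
For each child, the remaining parents (spouses of T6):
  parents(T2) \ {T6} = {T10}.
  T7 also has parents T2, T4.
  parents(T5) \ {T6} = {T2, T7, T10}.
  parents(T11) \ {T6} = {T2, T4, T5, T10}.
  T3 also has parents T4, T10, T11.
  T1 also has parents T4, T7, T10.
  parents(T9) \ {T6} = {T1, T2, T5, T10}.
So the Markov blanket of T6 is {T1, T2, T3, T4, T5, T7, T9, T10, T11}.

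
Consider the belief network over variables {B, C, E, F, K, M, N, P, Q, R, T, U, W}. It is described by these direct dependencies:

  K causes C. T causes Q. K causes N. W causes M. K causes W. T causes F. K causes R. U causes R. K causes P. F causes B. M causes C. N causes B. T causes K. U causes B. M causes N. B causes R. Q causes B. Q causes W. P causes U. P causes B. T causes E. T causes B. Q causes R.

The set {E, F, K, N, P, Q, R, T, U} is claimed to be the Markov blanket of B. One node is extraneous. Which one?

Pa(B) = {F, N, P, Q, T, U}.
Ch(B) = {R}.
Co-parents of B (other parents of its children):
  R also has parents K, Q, U.
MB(B) = {F, K, N, P, Q, R, T, U}.
E is neither a parent, child, nor co-parent of B, so it does not belong.

E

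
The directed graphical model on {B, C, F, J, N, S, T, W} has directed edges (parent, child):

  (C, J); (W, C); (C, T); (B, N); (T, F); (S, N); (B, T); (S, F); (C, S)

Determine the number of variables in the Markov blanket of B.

4

The Markov blanket of a node is its parents, its children, and the other parents of its children.
Ch(B) = {N, T}.
B has no parents.
Other parents of B's children:
  T: C
  N: S
MB(B) = {C, N, S, T}, which has 4 nodes.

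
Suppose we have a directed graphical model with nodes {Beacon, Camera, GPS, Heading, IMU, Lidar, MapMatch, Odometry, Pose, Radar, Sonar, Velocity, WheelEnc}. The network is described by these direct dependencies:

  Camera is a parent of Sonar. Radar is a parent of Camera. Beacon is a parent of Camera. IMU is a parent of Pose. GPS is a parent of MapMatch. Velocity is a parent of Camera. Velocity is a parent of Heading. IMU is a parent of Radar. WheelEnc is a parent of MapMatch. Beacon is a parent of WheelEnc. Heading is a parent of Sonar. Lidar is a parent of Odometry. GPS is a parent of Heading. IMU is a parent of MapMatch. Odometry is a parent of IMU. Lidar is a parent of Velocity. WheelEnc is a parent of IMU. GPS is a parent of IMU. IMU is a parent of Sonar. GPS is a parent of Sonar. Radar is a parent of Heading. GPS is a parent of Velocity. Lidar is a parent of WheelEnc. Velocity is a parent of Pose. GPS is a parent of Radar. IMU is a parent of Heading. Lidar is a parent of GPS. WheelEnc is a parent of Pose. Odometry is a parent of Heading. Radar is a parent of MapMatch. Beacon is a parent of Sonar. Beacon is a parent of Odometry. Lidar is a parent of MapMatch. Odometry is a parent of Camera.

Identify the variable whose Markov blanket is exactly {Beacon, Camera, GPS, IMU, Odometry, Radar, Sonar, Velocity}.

Heading

The target node must have every member of {Beacon, Camera, GPS, IMU, Odometry, Radar, Sonar, Velocity} as a parent, child, or co-parent, and no others.
Parents of Heading: GPS, IMU, Odometry, Radar, Velocity; children: Sonar; co-parents: Beacon, Camera, GPS, IMU.
These exactly cover the given set, so the node is Heading.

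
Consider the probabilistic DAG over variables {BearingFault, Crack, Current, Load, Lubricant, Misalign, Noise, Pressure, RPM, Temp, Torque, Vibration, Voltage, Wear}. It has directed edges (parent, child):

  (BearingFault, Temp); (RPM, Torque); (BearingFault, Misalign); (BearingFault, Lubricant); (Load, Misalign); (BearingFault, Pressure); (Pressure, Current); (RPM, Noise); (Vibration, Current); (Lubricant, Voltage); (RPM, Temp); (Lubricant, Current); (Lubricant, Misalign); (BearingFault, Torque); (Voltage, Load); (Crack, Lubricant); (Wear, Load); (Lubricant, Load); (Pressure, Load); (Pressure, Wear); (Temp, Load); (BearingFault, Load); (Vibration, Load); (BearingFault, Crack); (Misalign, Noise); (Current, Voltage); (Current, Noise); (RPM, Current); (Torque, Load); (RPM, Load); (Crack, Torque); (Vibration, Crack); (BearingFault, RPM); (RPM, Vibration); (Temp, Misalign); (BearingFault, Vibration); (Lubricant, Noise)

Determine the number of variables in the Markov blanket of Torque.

Torque's parents: BearingFault, Crack, RPM.
Ch(Torque) = {Load}.
Parents of each child, excluding Torque:
  Load also has parents BearingFault, Lubricant, Pressure, RPM, Temp, Vibration, Voltage, Wear.
MB(Torque) = {BearingFault, Crack, Load, Lubricant, Pressure, RPM, Temp, Vibration, Voltage, Wear}, which has 10 nodes.

10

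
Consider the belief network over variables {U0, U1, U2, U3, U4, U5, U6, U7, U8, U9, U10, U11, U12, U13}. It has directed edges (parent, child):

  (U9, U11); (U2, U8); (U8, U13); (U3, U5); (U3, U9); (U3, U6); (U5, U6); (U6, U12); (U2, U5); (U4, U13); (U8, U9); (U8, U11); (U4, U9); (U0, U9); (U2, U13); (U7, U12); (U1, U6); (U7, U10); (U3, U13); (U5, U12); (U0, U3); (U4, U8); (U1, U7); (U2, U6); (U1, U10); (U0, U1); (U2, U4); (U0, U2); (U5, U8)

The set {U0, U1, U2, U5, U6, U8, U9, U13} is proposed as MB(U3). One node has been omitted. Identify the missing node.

U4

Parents of U3: U0.
U3's children: U5, U6, U9, U13.
Other parents of U3's children:
  U5: U2
  U6: U1, U2, U5
  U9: U0, U4, U8
  U13: U2, U4, U8
MB(U3) = {U0, U1, U2, U4, U5, U6, U8, U9, U13}.
Comparing with the claimed set, U4 is missing.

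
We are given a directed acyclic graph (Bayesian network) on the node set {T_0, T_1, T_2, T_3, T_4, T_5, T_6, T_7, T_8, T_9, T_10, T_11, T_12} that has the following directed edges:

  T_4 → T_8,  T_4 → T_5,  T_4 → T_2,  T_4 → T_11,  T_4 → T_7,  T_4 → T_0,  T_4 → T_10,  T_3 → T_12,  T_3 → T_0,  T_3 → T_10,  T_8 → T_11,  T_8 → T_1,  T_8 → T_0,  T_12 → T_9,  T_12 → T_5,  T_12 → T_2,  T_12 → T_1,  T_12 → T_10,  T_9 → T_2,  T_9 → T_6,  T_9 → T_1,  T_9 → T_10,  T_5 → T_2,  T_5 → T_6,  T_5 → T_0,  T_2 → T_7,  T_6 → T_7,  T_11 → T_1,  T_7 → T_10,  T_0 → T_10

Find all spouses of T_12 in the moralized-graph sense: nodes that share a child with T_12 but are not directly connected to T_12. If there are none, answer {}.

{T_0, T_4, T_7, T_8, T_11}

Children of T_12: T_1, T_2, T_5, T_9, T_10.
  T_9: —
  T_5: T_4
  T_2: T_4, T_5, T_9
  T_1: T_8, T_9, T_11
  T_10: T_0, T_3, T_4, T_7, T_9
Excluding nodes already adjacent to T_12 (T_1, T_2, T_3, T_5, T_9, T_10), the co-parent-only contribution is {T_0, T_4, T_7, T_8, T_11}.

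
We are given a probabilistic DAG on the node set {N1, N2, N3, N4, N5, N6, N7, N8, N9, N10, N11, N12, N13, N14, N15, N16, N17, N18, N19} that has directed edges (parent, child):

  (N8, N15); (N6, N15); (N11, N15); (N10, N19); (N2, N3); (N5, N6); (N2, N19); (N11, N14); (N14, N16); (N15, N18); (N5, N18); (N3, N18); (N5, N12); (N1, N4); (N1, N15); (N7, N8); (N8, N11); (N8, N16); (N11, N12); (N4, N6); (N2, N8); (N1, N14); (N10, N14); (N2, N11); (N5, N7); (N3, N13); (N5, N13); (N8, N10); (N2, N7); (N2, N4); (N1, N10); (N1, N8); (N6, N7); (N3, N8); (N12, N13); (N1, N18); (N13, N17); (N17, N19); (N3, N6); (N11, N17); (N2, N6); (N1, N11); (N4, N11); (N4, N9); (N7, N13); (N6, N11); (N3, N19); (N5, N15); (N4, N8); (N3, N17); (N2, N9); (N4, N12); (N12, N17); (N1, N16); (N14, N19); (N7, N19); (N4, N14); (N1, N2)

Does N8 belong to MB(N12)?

No

Pa(N12) = {N4, N5, N11}.
N12 has children N13, N17.
Co-parents of N12 (other parents of its children):
  parents(N13) \ {N12} = {N3, N5, N7}.
  N17 also has parents N3, N11, N13.
MB(N12) = {N3, N4, N5, N7, N11, N13, N17}; N8 is not in this set.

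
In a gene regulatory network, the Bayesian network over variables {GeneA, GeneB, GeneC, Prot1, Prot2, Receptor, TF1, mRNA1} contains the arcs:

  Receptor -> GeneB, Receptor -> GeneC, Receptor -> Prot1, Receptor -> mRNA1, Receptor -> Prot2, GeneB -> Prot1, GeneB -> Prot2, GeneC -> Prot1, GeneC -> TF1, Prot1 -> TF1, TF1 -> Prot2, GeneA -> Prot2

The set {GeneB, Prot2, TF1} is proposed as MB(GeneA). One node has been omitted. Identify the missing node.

By definition, MB(GeneA) is built from GeneA's parents, GeneA's children, and the co-parents of GeneA.
GeneA's parents: none.
Children of GeneA: Prot2.
For each child, the remaining parents (spouses of GeneA):
  parents(Prot2) \ {GeneA} = {GeneB, Receptor, TF1}.
MB(GeneA) = {GeneB, Prot2, Receptor, TF1}.
Comparing with the claimed set, Receptor is missing.

Receptor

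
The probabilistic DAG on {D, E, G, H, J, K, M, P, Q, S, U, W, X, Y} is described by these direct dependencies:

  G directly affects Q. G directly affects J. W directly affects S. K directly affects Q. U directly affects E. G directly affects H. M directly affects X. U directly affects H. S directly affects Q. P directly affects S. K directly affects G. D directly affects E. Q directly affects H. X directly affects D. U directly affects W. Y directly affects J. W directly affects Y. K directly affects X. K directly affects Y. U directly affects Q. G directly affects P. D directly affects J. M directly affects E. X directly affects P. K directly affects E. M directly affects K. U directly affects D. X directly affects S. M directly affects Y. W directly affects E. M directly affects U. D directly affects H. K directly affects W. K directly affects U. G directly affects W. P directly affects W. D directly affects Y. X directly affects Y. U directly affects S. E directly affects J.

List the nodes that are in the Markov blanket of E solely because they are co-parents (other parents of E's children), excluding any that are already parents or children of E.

Children of E: J.
  J: D, G, Y
Excluding nodes already adjacent to E (D, J, K, M, U, W), the co-parent-only contribution is {G, Y}.

{G, Y}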